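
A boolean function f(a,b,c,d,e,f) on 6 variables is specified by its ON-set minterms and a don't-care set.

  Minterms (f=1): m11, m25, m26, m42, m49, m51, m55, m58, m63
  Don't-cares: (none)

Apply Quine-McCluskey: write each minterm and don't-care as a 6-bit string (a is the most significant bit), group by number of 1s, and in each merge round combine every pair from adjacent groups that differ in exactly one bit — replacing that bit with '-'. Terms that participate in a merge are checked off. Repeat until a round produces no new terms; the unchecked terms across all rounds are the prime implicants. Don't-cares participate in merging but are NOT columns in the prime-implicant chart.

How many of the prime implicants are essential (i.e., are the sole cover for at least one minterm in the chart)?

6

[col 0] 001011, 011001, 011010*, 101010*, 110001*, 110011*, 110111*, 111010*, 111111*
[col 1] -11010, 1-1010, 11-111, 110-11, 1100-1
Prime implicants: -11010, 001011, 011001, 1-1010, 11-111, 110-11, 1100-1
PI chart (minterm → PIs covering it):
  11 | 001011  (sole → essential)
  25 | 011001  (sole → essential)
  26 | -11010  (sole → essential)
  42 | 1-1010  (sole → essential)
  49 | 1100-1  (sole → essential)
  51 | 110-11,1100-1
  55 | 11-111,110-11
  58 | -11010,1-1010
  63 | 11-111  (sole → essential)
Essential prime implicants: -11010, 001011, 011001, 1-1010, 11-111, 1100-1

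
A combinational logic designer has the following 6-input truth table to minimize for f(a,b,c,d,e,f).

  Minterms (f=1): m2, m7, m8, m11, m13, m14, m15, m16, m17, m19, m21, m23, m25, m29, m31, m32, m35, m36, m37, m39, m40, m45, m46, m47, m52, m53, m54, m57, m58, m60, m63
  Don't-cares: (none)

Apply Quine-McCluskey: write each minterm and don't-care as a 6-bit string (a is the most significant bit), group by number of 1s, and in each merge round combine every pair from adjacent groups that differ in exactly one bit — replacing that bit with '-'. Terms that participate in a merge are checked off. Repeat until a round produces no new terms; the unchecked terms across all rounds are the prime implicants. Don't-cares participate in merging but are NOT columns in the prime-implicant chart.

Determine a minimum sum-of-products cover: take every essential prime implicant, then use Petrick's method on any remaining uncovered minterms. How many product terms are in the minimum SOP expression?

Round 0: 000010 000111✓ 001000✓ 001011✓ 001101✓ 001110✓ 001111✓ 010000✓ 010001✓ 010011✓ 010101✓ 010111✓ 011001✓ 011101✓ 011111✓ 100000✓ 100011✓ 100100✓ 100101✓ 100111✓ 101000✓ 101101✓ 101110✓ 101111✓ 110100✓ 110101✓ 110110✓ 111001✓ 111010 111100✓ 111111✓
Round 1: -00111✓ -01000 -01101✓ -01110✓ -01111✓ -10101 -11001 -11111✓ 0-0111✓ 0-1101✓ 0-1111✓ 00-111✓ 001-11 0011-1✓ 00111-✓ 01-001✓ 01-101✓ 01-111✓ 010-01✓ 010-11✓ 0100-1✓ 01000- 0101-1✓ 011-01✓ 0111-1✓ 1-0100✓ 1-0101✓ 1-1111✓ 10-000 10-101✓ 10-111✓ 100-00 100-11 1001-1✓ 10010-✓ 1011-1✓ 10111-✓ 11-100 1101-0 11010-✓
Round 2: --1111 -0-111 -011-1 -0111- 0--111 0-11-1 01--01 01-1-1 010--1 1-010- 10-1-1
PIs = {--1111, -0-111, -01000, -011-1, -0111-, -10101, -11001, 0--111, 0-11-1, 000010, 001-11, 01--01, 01-1-1, 010--1, 01000-, 1-010-, 10-000, 10-1-1, 100-00, 100-11, 11-100, 1101-0, 111010}
Coverage chart:
  m2: 000010 ←essential
  m7: -0-111,0--111
  m8: -01000 ←essential
  m11: 001-11 ←essential
  m13: -011-1,0-11-1
  m14: -0111- ←essential
  m15: --1111,-0-111,-011-1,-0111-,0--111,0-11-1,001-11
  m16: 01000- ←essential
  m17: 01--01,010--1,01000-
  m19: 010--1 ←essential
  m21: -10101,01--01,01-1-1,010--1
  m23: 0--111,01-1-1,010--1
  m25: -11001,01--01
  m29: 0-11-1,01--01,01-1-1
  m31: --1111,0--111,0-11-1,01-1-1
  m32: 10-000,100-00
  m35: 100-11 ←essential
  m36: 1-010-,100-00
  m37: 1-010-,10-1-1
  m39: -0-111,10-1-1,100-11
  m40: -01000,10-000
  m45: -011-1,10-1-1
  m46: -0111- ←essential
  m47: --1111,-0-111,-011-1,-0111-,10-1-1
  m52: 1-010-,11-100,1101-0
  m53: -10101,1-010-
  m54: 1101-0 ←essential
  m57: -11001 ←essential
  m58: 111010 ←essential
  m60: 11-100 ←essential
  m63: --1111 ←essential
Essential: --1111, -01000, -0111-, -11001, 000010, 001-11, 010--1, 01000-, 100-11, 11-100, 1101-0, 111010
Petrick residual → -0-111, -011-1, 0-11-1, 1-010-, 10-000
Min cover (17 terms): cdef + b'def + b'cd'e'f' + b'cdf + b'cde + bcd'e'f + a'cdf + a'b'c'd'ef' + a'b'cef + a'bc'f + a'bc'd'e' + ac'de' + ab'd'e'f' + ab'c'ef + abde'f' + abc'df' + abcd'ef'

17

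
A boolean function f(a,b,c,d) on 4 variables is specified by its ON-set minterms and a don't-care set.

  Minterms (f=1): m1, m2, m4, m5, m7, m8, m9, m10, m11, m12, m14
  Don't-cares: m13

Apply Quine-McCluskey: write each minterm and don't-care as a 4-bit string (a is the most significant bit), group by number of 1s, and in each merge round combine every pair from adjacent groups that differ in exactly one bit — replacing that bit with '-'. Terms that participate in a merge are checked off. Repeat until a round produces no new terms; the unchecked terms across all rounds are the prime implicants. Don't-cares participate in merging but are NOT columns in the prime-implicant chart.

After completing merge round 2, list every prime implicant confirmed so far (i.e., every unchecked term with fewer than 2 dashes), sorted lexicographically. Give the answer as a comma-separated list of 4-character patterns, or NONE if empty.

Round 0: 0001✓ 0010✓ 0100✓ 0101✓ 0111✓ 1000✓ 1001✓ 1010✓ 1011✓ 1100✓ 1101✓ 1110✓
Round 1: -001✓ -010 -100✓ -101✓ 0-01✓ 01-1 010-✓ 1-00✓ 1-01✓ 1-10✓ 10-0✓ 10-1✓ 100-✓ 101-✓ 11-0✓ 110-✓
Round 2: --01 -10- 1--0 1-0- 10--
PIs = {--01, -010, -10-, 01-1, 1--0, 1-0-, 10--}

-010, 01-1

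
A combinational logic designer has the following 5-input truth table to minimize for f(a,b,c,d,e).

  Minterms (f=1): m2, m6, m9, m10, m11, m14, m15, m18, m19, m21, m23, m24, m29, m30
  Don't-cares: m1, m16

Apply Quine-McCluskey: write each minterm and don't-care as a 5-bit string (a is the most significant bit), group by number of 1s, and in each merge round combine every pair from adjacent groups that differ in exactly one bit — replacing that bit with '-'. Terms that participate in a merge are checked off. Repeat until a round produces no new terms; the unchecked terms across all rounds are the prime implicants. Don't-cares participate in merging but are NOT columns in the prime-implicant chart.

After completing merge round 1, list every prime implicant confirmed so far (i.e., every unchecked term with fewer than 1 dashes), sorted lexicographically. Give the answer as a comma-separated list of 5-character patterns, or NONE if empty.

size-2^0 implicants → 00001(✓)  00010(✓)  00110(✓)  01001(✓)  01010(✓)  01011(✓)  01110(✓)  01111(✓)  10000(✓)  10010(✓)  10011(✓)  10101(✓)  10111(✓)  11000(✓)  11101(✓)  11110(✓)
size-2^1 implicants → -0010  -1110  0-001  0-010(✓)  0-110(✓)  00-10(✓)  01-10(✓)  01-11(✓)  010-1  0101-(✓)  0111-(✓)  1-000  1-101  10-11  100-0  1001-  101-1
size-2^2 implicants → 0--10  01-1-
Unchecked terms (primes): -0010, -1110, 0--10, 0-001, 01-1-, 010-1, 1-000, 1-101, 10-11, 100-0, 1001-, 101-1

NONE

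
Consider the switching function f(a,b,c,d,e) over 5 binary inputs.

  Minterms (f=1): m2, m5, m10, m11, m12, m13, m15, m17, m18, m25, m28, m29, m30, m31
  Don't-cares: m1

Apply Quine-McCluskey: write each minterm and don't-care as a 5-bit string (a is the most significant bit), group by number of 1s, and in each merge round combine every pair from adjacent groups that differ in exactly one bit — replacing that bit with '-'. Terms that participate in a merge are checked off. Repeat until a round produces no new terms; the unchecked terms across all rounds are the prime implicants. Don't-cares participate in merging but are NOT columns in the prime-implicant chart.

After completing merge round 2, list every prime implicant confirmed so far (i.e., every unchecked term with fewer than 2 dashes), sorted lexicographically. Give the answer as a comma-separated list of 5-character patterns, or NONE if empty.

Round 0: 00001✓ 00010✓ 00101✓ 01010✓ 01011✓ 01100✓ 01101✓ 01111✓ 10001✓ 10010✓ 11001✓ 11100✓ 11101✓ 11110✓ 11111✓
Round 1: -0001 -0010 -1100✓ -1101✓ -1111✓ 0-010 0-101 00-01 01-11 0101- 011-1✓ 0110-✓ 1-001 11-01 111-0✓ 111-1✓ 1110-✓ 1111-✓
Round 2: -11-1 -110- 111--
PIs = {-0001, -0010, -11-1, -110-, 0-010, 0-101, 00-01, 01-11, 0101-, 1-001, 11-01, 111--}

-0001, -0010, 0-010, 0-101, 00-01, 01-11, 0101-, 1-001, 11-01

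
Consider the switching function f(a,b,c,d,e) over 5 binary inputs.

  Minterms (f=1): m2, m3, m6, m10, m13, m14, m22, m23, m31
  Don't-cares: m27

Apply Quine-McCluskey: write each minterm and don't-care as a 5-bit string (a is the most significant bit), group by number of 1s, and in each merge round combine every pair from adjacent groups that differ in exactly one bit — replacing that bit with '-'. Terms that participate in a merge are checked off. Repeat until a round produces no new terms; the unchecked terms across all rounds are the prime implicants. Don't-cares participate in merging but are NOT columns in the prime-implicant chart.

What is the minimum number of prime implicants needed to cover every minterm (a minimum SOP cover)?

Round 0: 00010✓ 00011✓ 00110✓ 01010✓ 01101 01110✓ 10110✓ 10111✓ 11011✓ 11111✓
Round 1: -0110 0-010✓ 0-110✓ 00-10✓ 0001- 01-10✓ 1-111 1011- 11-11
Round 2: 0--10
PIs = {-0110, 0--10, 0001-, 01101, 1-111, 1011-, 11-11}
Coverage chart:
  m2: 0--10,0001-
  m3: 0001- ←essential
  m6: -0110,0--10
  m10: 0--10 ←essential
  m13: 01101 ←essential
  m14: 0--10 ←essential
  m22: -0110,1011-
  m23: 1-111,1011-
  m31: 1-111,11-11
Essential: 0--10, 0001-, 01101
Petrick residual → -0110, 1-111
Min cover (5 terms): b'cde' + a'de' + a'b'c'd + a'bcd'e + acde

5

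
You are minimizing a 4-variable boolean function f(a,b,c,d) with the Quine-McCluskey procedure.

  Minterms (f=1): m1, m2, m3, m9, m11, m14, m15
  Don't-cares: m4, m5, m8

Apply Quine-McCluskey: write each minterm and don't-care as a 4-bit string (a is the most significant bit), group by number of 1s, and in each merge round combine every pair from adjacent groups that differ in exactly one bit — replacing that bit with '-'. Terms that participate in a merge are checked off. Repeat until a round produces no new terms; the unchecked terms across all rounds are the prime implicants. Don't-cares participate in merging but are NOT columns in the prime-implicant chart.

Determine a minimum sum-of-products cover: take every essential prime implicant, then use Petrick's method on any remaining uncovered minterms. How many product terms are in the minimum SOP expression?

3

Round 0: 0001✓ 0010✓ 0011✓ 0100✓ 0101✓ 1000✓ 1001✓ 1011✓ 1110✓ 1111✓
Round 1: -001✓ -011✓ 0-01 00-1✓ 001- 010- 1-11 10-1✓ 100- 111-
Round 2: -0-1
PIs = {-0-1, 0-01, 001-, 010-, 1-11, 100-, 111-}
Coverage chart:
  m1: -0-1,0-01
  m2: 001- ←essential
  m3: -0-1,001-
  m9: -0-1,100-
  m11: -0-1,1-11
  m14: 111- ←essential
  m15: 1-11,111-
Essential: 001-, 111-
Petrick residual → -0-1
Min cover (3 terms): b'd + a'b'c + abc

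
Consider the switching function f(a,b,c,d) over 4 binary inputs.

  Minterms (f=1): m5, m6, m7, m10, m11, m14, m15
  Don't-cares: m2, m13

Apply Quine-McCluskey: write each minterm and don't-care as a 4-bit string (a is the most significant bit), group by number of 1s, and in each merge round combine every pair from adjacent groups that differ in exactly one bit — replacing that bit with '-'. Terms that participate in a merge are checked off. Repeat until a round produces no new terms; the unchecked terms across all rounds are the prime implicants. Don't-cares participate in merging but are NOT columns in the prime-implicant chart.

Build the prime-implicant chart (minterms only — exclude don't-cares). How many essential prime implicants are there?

Round 0: 0010✓ 0101✓ 0110✓ 0111✓ 1010✓ 1011✓ 1101✓ 1110✓ 1111✓
Round 1: -010✓ -101✓ -110✓ -111✓ 0-10✓ 01-1✓ 011-✓ 1-10✓ 1-11✓ 101-✓ 11-1✓ 111-✓
Round 2: --10 -1-1 -11- 1-1-
PIs = {--10, -1-1, -11-, 1-1-}
Coverage chart:
  m5: -1-1 ←essential
  m6: --10,-11-
  m7: -1-1,-11-
  m10: --10,1-1-
  m11: 1-1- ←essential
  m14: --10,-11-,1-1-
  m15: -1-1,-11-,1-1-
Essential: -1-1, 1-1-

2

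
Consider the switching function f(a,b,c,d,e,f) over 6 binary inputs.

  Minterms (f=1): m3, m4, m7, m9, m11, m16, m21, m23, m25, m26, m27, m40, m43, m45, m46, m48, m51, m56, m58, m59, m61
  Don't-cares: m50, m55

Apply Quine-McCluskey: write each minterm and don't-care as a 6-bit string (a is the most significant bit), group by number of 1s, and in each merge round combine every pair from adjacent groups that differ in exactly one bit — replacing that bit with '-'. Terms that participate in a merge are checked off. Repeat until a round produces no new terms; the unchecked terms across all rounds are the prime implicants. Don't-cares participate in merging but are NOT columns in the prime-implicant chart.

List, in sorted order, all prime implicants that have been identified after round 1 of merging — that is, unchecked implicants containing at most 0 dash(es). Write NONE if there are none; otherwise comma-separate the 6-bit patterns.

000100, 101110

[col 0] 000011*, 000100, 000111*, 001001*, 001011*, 010000*, 010101*, 010111*, 011001*, 011010*, 011011*, 101000*, 101011*, 101101*, 101110, 110000*, 110010*, 110011*, 110111*, 111000*, 111010*, 111011*, 111101*
[col 1] -01011*, -10000, -10111, -11010*, -11011*, 0-0111, 0-1001*, 0-1011*, 00-011, 000-11, 0010-1*, 0101-1, 0110-1*, 01101-*, 1-1000, 1-1011*, 1-1101, 11-000*, 11-010*, 11-011*, 110-11, 1100-0*, 11001-*, 1110-0*, 11101-*
[col 2] --1011, -1101-, 0-10-1, 11-0-0, 11-01-
Prime implicants: --1011, -10000, -10111, -1101-, 0-0111, 0-10-1, 00-011, 000-11, 000100, 0101-1, 1-1000, 1-1101, 101110, 11-0-0, 11-01-, 110-11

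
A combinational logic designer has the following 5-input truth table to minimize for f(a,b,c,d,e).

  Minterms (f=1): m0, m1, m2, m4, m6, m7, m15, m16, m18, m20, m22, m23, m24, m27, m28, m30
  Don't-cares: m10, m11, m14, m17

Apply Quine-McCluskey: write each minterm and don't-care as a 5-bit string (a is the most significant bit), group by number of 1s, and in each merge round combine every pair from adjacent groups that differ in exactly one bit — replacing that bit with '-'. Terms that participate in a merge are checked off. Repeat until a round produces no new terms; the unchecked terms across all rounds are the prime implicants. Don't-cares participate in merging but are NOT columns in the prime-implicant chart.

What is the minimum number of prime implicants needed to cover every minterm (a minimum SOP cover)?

7

size-2^0 implicants → 00000(✓)  00001(✓)  00010(✓)  00100(✓)  00110(✓)  00111(✓)  01010(✓)  01011(✓)  01110(✓)  01111(✓)  10000(✓)  10001(✓)  10010(✓)  10100(✓)  10110(✓)  10111(✓)  11000(✓)  11011(✓)  11100(✓)  11110(✓)
size-2^1 implicants → -0000(✓)  -0001(✓)  -0010(✓)  -0100(✓)  -0110(✓)  -0111(✓)  -1011  -1110(✓)  0-010(✓)  0-110(✓)  0-111(✓)  00-00(✓)  00-10(✓)  000-0(✓)  0000-(✓)  001-0(✓)  0011-(✓)  01-10(✓)  01-11(✓)  0101-(✓)  0111-(✓)  1-000(✓)  1-100(✓)  1-110(✓)  10-00(✓)  10-10(✓)  100-0(✓)  1000-(✓)  101-0(✓)  1011-(✓)  11-00(✓)  111-0(✓)
size-2^2 implicants → --110  -0-00(✓)  -0-10(✓)  -00-0(✓)  -000-  -01-0(✓)  -011-  0--10  0-11-  00--0(✓)  01-1-  1--00  1-1-0  10--0(✓)
size-2^3 implicants → -0--0
Unchecked terms (primes): --110, -0--0, -000-, -011-, -1011, 0--10, 0-11-, 01-1-, 1--00, 1-1-0
Minterm coverage:
  m0 ⊆ -0--0,-000-
  m1 ⊆ -000- [E]
  m2 ⊆ -0--0,0--10
  m4 ⊆ -0--0 [E]
  m6 ⊆ --110,-0--0,-011-,0--10,0-11-
  m7 ⊆ -011-,0-11-
  m15 ⊆ 0-11-,01-1-
  m16 ⊆ -0--0,-000-,1--00
  m18 ⊆ -0--0 [E]
  m20 ⊆ -0--0,1--00,1-1-0
  m22 ⊆ --110,-0--0,-011-,1-1-0
  m23 ⊆ -011- [E]
  m24 ⊆ 1--00 [E]
  m27 ⊆ -1011 [E]
  m28 ⊆ 1--00,1-1-0
  m30 ⊆ --110,1-1-0
E = {-0--0, -000-, -011-, -1011, 1--00}
Petrick residual → --110, 0-11-
Cover = cde' + b'e' + b'c'd' + b'cd + bc'de + a'cd + ad'e'  |cover|=7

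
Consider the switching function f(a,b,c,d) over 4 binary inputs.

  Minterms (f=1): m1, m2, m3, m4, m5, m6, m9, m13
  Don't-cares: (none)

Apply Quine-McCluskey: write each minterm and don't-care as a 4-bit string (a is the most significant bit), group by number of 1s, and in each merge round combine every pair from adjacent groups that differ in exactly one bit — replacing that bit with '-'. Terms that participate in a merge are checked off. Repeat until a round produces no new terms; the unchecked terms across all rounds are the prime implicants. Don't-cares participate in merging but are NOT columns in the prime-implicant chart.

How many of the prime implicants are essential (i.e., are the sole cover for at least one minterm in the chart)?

1

[col 0] 0001*, 0010*, 0011*, 0100*, 0101*, 0110*, 1001*, 1101*
[col 1] -001*, -101*, 0-01*, 0-10, 00-1, 001-, 01-0, 010-, 1-01*
[col 2] --01
Prime implicants: --01, 0-10, 00-1, 001-, 01-0, 010-
PI chart (minterm → PIs covering it):
  1 | --01,00-1
  2 | 0-10,001-
  3 | 00-1,001-
  4 | 01-0,010-
  5 | --01,010-
  6 | 0-10,01-0
  9 | --01  (sole → essential)
  13 | --01  (sole → essential)
Essential prime implicants: --01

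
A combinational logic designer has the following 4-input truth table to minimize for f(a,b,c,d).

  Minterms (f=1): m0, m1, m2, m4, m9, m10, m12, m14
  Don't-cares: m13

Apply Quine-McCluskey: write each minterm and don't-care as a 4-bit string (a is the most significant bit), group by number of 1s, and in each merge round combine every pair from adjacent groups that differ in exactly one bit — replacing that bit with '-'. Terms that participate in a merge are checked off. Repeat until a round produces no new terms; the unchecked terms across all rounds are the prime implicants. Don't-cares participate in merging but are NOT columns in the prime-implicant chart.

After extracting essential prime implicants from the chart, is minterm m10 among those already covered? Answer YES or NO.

NO

[col 0] 0000*, 0001*, 0010*, 0100*, 1001*, 1010*, 1100*, 1101*, 1110*
[col 1] -001, -010, -100, 0-00, 00-0, 000-, 1-01, 1-10, 11-0, 110-
Prime implicants: -001, -010, -100, 0-00, 00-0, 000-, 1-01, 1-10, 11-0, 110-
PI chart (minterm → PIs covering it):
  0 | 0-00,00-0,000-
  1 | -001,000-
  2 | -010,00-0
  4 | -100,0-00
  9 | -001,1-01
  10 | -010,1-10
  12 | -100,11-0,110-
  14 | 1-10,11-0
(no essential prime implicants)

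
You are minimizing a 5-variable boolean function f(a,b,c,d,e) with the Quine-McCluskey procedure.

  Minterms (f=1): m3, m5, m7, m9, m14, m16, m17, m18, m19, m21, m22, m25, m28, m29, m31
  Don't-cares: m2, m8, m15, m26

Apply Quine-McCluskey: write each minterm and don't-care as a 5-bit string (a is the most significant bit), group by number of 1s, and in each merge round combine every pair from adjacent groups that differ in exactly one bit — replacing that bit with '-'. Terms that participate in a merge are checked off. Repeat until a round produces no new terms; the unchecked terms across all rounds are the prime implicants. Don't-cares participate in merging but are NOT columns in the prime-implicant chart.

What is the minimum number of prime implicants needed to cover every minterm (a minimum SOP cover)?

8

[col 0] 00010*, 00011*, 00101*, 00111*, 01000*, 01001*, 01110*, 01111*, 10000*, 10001*, 10010*, 10011*, 10101*, 10110*, 11001*, 11010*, 11100*, 11101*, 11111*
[col 1] -0010*, -0011*, -0101, -1001, -1111, 0-111, 00-11, 0001-*, 001-1, 0100-, 0111-, 1-001*, 1-010, 1-101*, 10-01*, 10-10, 100-0*, 100-1*, 1000-*, 1001-*, 11-01*, 111-1, 1110-
[col 2] -001-, 1--01, 100--
Prime implicants: -001-, -0101, -1001, -1111, 0-111, 00-11, 001-1, 0100-, 0111-, 1--01, 1-010, 10-10, 100--, 111-1, 1110-
PI chart (minterm → PIs covering it):
  3 | -001-,00-11
  5 | -0101,001-1
  7 | 0-111,00-11,001-1
  9 | -1001,0100-
  14 | 0111-  (sole → essential)
  16 | 100--  (sole → essential)
  17 | 1--01,100--
  18 | -001-,1-010,10-10,100--
  19 | -001-,100--
  21 | -0101,1--01
  22 | 10-10  (sole → essential)
  25 | -1001,1--01
  28 | 1110-  (sole → essential)
  29 | 1--01,111-1,1110-
  31 | -1111,111-1
Essential prime implicants: 0111-, 10-10, 100--, 1110-
Petrick residual → -0101, -1001, -1111, 00-11
Minimum SOP uses 8 PIs: b'cd'e + bc'd'e + bcde + a'b'de + a'bcd + ab'de' + ab'c' + abcd'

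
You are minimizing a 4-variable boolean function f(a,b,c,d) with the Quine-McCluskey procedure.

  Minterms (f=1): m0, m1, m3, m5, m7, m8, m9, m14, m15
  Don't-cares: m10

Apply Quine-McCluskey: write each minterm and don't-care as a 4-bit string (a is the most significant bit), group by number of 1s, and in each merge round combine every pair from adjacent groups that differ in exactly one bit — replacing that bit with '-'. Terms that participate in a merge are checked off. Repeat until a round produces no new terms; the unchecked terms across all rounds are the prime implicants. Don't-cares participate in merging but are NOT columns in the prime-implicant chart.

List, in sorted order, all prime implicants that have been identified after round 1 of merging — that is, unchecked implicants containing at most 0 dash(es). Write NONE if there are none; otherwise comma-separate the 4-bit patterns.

NONE

[col 0] 0000*, 0001*, 0011*, 0101*, 0111*, 1000*, 1001*, 1010*, 1110*, 1111*
[col 1] -000*, -001*, -111, 0-01*, 0-11*, 00-1*, 000-*, 01-1*, 1-10, 10-0, 100-*, 111-
[col 2] -00-, 0--1
Prime implicants: -00-, -111, 0--1, 1-10, 10-0, 111-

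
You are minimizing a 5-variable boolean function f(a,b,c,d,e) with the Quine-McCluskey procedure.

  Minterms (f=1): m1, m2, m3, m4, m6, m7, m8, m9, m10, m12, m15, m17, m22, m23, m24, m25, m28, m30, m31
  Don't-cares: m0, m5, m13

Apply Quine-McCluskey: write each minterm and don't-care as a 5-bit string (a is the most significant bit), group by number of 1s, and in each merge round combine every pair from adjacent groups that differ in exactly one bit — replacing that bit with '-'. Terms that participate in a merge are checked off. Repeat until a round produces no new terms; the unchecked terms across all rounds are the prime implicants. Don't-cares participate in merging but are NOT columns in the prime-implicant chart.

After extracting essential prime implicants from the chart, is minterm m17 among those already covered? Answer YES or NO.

[col 0] 00000*, 00001*, 00010*, 00011*, 00100*, 00101*, 00110*, 00111*, 01000*, 01001*, 01010*, 01100*, 01101*, 01111*, 10001*, 10110*, 10111*, 11000*, 11001*, 11100*, 11110*, 11111*
[col 1] -0001*, -0110*, -0111*, -1000*, -1001*, -1100*, -1111*, 0-000*, 0-001*, 0-010*, 0-100*, 0-101*, 0-111*, 00-00*, 00-01*, 00-10*, 00-11*, 000-0*, 000-1*, 0000-*, 0001-*, 001-0*, 001-1*, 0010-*, 0011-*, 01-00*, 01-01*, 010-0*, 0100-*, 011-1*, 0110-*, 1-001*, 1-110*, 1-111*, 1011-*, 11-00*, 1100-*, 111-0, 1111-*
[col 2] --001, --111, -011-, -1-00, -100-, 0--00*, 0--01*, 0-0-0, 0-00-*, 0-1-1, 0-10-*, 00--0*, 00--1*, 00-0-*, 00-1-*, 000--*, 001--*, 01-0-*, 1-11-
[col 3] 0--0-, 00---
Prime implicants: --001, --111, -011-, -1-00, -100-, 0--0-, 0-0-0, 0-1-1, 00---, 1-11-, 111-0
PI chart (minterm → PIs covering it):
  1 | --001,0--0-,00---
  2 | 0-0-0,00---
  3 | 00---  (sole → essential)
  4 | 0--0-,00---
  6 | -011-,00---
  7 | --111,-011-,0-1-1,00---
  8 | -1-00,-100-,0--0-,0-0-0
  9 | --001,-100-,0--0-
  10 | 0-0-0  (sole → essential)
  12 | -1-00,0--0-
  15 | --111,0-1-1
  17 | --001  (sole → essential)
  22 | -011-,1-11-
  23 | --111,-011-,1-11-
  24 | -1-00,-100-
  25 | --001,-100-
  28 | -1-00,111-0
  30 | 1-11-,111-0
  31 | --111,1-11-
Essential prime implicants: --001, 0-0-0, 00---

YES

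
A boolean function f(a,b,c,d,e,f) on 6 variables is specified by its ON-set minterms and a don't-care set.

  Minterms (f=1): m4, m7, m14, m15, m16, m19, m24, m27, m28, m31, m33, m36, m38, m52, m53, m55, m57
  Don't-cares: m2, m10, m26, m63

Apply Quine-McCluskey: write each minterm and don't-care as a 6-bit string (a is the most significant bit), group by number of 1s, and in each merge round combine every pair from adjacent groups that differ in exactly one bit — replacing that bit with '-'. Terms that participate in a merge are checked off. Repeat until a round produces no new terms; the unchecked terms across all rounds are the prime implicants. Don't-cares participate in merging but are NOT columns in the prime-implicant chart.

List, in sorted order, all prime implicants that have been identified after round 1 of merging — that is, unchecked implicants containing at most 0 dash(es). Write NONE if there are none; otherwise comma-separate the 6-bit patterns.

100001, 111001

Round 0: 000010✓ 000100✓ 000111✓ 001010✓ 001110✓ 001111✓ 010000✓ 010011✓ 011000✓ 011010✓ 011011✓ 011100✓ 011111✓ 100001 100100✓ 100110✓ 110100✓ 110101✓ 110111✓ 111001 111111✓
Round 1: -00100 -11111 0-1010 0-1111 00-010 00-111 001-10 00111- 01-000 01-011 011-00 011-11 0110-0 01101- 1-0100 1001-0 11-111 1101-1 11010-
PIs = {-00100, -11111, 0-1010, 0-1111, 00-010, 00-111, 001-10, 00111-, 01-000, 01-011, 011-00, 011-11, 0110-0, 01101-, 1-0100, 100001, 1001-0, 11-111, 1101-1, 11010-, 111001}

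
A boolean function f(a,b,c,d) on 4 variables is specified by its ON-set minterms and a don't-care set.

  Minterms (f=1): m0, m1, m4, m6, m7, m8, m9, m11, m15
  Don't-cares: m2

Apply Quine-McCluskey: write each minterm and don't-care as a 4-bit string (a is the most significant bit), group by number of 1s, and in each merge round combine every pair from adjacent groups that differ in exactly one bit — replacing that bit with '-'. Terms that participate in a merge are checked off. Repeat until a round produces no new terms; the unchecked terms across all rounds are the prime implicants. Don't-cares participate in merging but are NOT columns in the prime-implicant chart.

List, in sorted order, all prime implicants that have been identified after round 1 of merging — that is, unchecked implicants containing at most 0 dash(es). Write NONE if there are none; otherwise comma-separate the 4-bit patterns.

NONE

Round 0: 0000✓ 0001✓ 0010✓ 0100✓ 0110✓ 0111✓ 1000✓ 1001✓ 1011✓ 1111✓
Round 1: -000✓ -001✓ -111 0-00✓ 0-10✓ 00-0✓ 000-✓ 01-0✓ 011- 1-11 10-1 100-✓
Round 2: -00- 0--0
PIs = {-00-, -111, 0--0, 011-, 1-11, 10-1}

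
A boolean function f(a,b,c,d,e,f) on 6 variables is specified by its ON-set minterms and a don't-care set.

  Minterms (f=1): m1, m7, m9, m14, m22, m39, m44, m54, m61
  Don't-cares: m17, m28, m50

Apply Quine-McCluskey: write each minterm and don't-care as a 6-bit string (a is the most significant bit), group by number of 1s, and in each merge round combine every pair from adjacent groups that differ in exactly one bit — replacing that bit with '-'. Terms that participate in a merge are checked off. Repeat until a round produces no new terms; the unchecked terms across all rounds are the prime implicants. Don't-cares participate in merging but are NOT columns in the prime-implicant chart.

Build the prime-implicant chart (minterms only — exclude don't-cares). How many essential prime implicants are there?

Round 0: 000001✓ 000111✓ 001001✓ 001110 010001✓ 010110✓ 011100 100111✓ 101100 110010✓ 110110✓ 111101
Round 1: -00111 -10110 0-0001 00-001 110-10
PIs = {-00111, -10110, 0-0001, 00-001, 001110, 011100, 101100, 110-10, 111101}
Coverage chart:
  m1: 0-0001,00-001
  m7: -00111 ←essential
  m9: 00-001 ←essential
  m14: 001110 ←essential
  m22: -10110 ←essential
  m39: -00111 ←essential
  m44: 101100 ←essential
  m54: -10110,110-10
  m61: 111101 ←essential
Essential: -00111, -10110, 00-001, 001110, 101100, 111101

6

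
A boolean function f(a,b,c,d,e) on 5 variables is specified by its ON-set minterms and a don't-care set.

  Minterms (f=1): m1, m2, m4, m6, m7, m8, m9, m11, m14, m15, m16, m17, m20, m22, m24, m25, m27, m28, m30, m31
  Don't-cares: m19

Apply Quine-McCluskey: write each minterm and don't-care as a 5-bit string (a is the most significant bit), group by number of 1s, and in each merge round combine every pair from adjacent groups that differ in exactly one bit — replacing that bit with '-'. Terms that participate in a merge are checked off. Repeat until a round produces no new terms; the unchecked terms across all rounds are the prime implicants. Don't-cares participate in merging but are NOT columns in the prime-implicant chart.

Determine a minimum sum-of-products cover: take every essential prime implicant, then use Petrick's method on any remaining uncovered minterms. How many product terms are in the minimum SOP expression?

[col 0] 00001*, 00010*, 00100*, 00110*, 00111*, 01000*, 01001*, 01011*, 01110*, 01111*, 10000*, 10001*, 10011*, 10100*, 10110*, 11000*, 11001*, 11011*, 11100*, 11110*, 11111*
[col 1] -0001*, -0100*, -0110*, -1000*, -1001*, -1011*, -1110*, -1111*, 0-001*, 0-110*, 0-111*, 00-10, 001-0*, 0011-*, 01-11*, 010-1*, 0100-*, 0111-*, 1-000*, 1-001*, 1-011*, 1-100*, 1-110*, 10-00*, 100-1*, 1000-*, 101-0*, 11-00*, 11-11*, 110-1*, 1100-*, 111-0*, 1111-*
[col 2] --001, --110, -01-0, -1-11, -10-1, -100-, -111-, 0-11-, 1--00, 1-0-1, 1-00-, 1-1-0
Prime implicants: --001, --110, -01-0, -1-11, -10-1, -100-, -111-, 0-11-, 00-10, 1--00, 1-0-1, 1-00-, 1-1-0
PI chart (minterm → PIs covering it):
  1 | --001  (sole → essential)
  2 | 00-10  (sole → essential)
  4 | -01-0  (sole → essential)
  6 | --110,-01-0,0-11-,00-10
  7 | 0-11-  (sole → essential)
  8 | -100-  (sole → essential)
  9 | --001,-10-1,-100-
  11 | -1-11,-10-1
  14 | --110,-111-,0-11-
  15 | -1-11,-111-,0-11-
  16 | 1--00,1-00-
  17 | --001,1-0-1,1-00-
  20 | -01-0,1--00,1-1-0
  22 | --110,-01-0,1-1-0
  24 | -100-,1--00,1-00-
  25 | --001,-10-1,-100-,1-0-1,1-00-
  27 | -1-11,-10-1,1-0-1
  28 | 1--00,1-1-0
  30 | --110,-111-,1-1-0
  31 | -1-11,-111-
Essential prime implicants: --001, -01-0, -100-, 0-11-, 00-10
Petrick residual → --110, -1-11, 1--00
Minimum SOP uses 8 PIs: c'd'e + cde' + b'ce' + bde + bc'd' + a'cd + a'b'de' + ad'e'

8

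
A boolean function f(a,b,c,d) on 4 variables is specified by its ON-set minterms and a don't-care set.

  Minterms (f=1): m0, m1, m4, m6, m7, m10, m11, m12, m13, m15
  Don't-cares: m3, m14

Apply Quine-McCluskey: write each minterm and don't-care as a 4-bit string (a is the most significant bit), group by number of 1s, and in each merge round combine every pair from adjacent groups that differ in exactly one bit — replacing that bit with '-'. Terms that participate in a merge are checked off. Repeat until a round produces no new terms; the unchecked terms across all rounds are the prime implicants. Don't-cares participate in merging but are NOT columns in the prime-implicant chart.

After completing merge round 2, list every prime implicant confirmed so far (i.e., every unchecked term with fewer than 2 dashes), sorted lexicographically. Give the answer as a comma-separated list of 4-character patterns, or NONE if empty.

0-00, 00-1, 000-

[col 0] 0000*, 0001*, 0011*, 0100*, 0110*, 0111*, 1010*, 1011*, 1100*, 1101*, 1110*, 1111*
[col 1] -011*, -100*, -110*, -111*, 0-00, 0-11*, 00-1, 000-, 01-0*, 011-*, 1-10*, 1-11*, 101-*, 11-0*, 11-1*, 110-*, 111-*
[col 2] --11, -1-0, -11-, 1-1-, 11--
Prime implicants: --11, -1-0, -11-, 0-00, 00-1, 000-, 1-1-, 11--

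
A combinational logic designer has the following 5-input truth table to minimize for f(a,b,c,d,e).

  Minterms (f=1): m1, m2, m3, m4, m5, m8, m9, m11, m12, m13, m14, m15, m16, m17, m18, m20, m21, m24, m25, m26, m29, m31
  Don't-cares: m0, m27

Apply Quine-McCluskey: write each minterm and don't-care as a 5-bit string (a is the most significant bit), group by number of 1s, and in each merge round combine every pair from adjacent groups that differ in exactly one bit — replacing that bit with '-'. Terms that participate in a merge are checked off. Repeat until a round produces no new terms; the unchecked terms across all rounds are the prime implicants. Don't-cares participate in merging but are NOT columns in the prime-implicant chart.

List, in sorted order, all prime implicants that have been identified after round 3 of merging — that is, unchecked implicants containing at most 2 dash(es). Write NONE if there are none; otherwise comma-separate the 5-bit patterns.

-00-0, 0-0-1, 000--, 011--, 1-0-0, 110--

Round 0: 00000✓ 00001✓ 00010✓ 00011✓ 00100✓ 00101✓ 01000✓ 01001✓ 01011✓ 01100✓ 01101✓ 01110✓ 01111✓ 10000✓ 10001✓ 10010✓ 10100✓ 10101✓ 11000✓ 11001✓ 11010✓ 11011✓ 11101✓ 11111✓
Round 1: -0000✓ -0001✓ -0010✓ -0100✓ -0101✓ -1000✓ -1001✓ -1011✓ -1101✓ -1111✓ 0-000✓ 0-001✓ 0-011✓ 0-100✓ 0-101✓ 00-00✓ 00-01✓ 000-0✓ 000-1✓ 0000-✓ 0001-✓ 0010-✓ 01-00✓ 01-01✓ 01-11✓ 010-1✓ 0100-✓ 011-0✓ 011-1✓ 0110-✓ 0111-✓ 1-000✓ 1-001✓ 1-010✓ 1-101✓ 10-00✓ 10-01✓ 100-0✓ 1000-✓ 1010-✓ 11-01✓ 11-11✓ 110-0✓ 110-1✓ 1100-✓ 1101-✓ 111-1✓
Round 2: --000✓ --001✓ --101✓ -0-00✓ -0-01✓ -00-0 -000-✓ -010-✓ -1-01✓ -1-11✓ -10-1✓ -100-✓ -11-1✓ 0--00✓ 0--01✓ 0-0-1 0-00-✓ 0-10-✓ 00-0-✓ 000-- 01--1✓ 01-0-✓ 011-- 1--01✓ 1-0-0 1-00-✓ 10-0-✓ 11--1✓ 110--
Round 3: ---01 --00- -0-0- -1--1 0--0-
PIs = {---01, --00-, -0-0-, -00-0, -1--1, 0--0-, 0-0-1, 000--, 011--, 1-0-0, 110--}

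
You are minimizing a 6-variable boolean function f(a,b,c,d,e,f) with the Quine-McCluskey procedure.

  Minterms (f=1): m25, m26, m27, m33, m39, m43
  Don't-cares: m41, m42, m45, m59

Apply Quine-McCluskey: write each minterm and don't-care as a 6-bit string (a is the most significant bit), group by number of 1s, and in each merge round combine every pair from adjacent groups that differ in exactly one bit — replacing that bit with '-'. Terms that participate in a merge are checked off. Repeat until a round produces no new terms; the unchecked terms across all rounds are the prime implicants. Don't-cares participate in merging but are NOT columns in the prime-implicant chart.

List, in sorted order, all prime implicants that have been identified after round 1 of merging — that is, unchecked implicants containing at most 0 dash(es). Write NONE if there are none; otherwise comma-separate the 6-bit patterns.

[col 0] 011001*, 011010*, 011011*, 100001*, 100111, 101001*, 101010*, 101011*, 101101*, 111011*
[col 1] -11011, 0110-1, 01101-, 1-1011, 10-001, 101-01, 1010-1, 10101-
Prime implicants: -11011, 0110-1, 01101-, 1-1011, 10-001, 100111, 101-01, 1010-1, 10101-

100111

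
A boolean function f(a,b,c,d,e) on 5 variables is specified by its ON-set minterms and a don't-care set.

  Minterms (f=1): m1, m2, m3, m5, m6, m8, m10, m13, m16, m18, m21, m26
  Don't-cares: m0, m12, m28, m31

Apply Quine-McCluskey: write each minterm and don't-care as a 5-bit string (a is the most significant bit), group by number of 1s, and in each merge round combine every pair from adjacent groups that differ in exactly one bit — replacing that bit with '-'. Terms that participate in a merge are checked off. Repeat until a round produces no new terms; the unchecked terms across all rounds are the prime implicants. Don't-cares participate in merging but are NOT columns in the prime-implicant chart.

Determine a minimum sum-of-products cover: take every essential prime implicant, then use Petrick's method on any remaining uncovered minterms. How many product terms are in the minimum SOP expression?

7

Round 0: 00000✓ 00001✓ 00010✓ 00011✓ 00101✓ 00110✓ 01000✓ 01010✓ 01100✓ 01101✓ 10000✓ 10010✓ 10101✓ 11010✓ 11100✓ 11111
Round 1: -0000✓ -0010✓ -0101 -1010✓ -1100 0-000✓ 0-010✓ 0-101 00-01 00-10 000-0✓ 000-1✓ 0000-✓ 0001-✓ 01-00 010-0✓ 0110- 1-010✓ 100-0✓
Round 2: --010 -00-0 0-0-0 000--
PIs = {--010, -00-0, -0101, -1100, 0-0-0, 0-101, 00-01, 00-10, 000--, 01-00, 0110-, 11111}
Coverage chart:
  m1: 00-01,000--
  m2: --010,-00-0,0-0-0,00-10,000--
  m3: 000-- ←essential
  m5: -0101,0-101,00-01
  m6: 00-10 ←essential
  m8: 0-0-0,01-00
  m10: --010,0-0-0
  m13: 0-101,0110-
  m16: -00-0 ←essential
  m18: --010,-00-0
  m21: -0101 ←essential
  m26: --010 ←essential
Essential: --010, -00-0, -0101, 00-10, 000--
Petrick residual → 0-0-0, 0-101
Min cover (7 terms): c'de' + b'c'e' + b'cd'e + a'c'e' + a'cd'e + a'b'de' + a'b'c'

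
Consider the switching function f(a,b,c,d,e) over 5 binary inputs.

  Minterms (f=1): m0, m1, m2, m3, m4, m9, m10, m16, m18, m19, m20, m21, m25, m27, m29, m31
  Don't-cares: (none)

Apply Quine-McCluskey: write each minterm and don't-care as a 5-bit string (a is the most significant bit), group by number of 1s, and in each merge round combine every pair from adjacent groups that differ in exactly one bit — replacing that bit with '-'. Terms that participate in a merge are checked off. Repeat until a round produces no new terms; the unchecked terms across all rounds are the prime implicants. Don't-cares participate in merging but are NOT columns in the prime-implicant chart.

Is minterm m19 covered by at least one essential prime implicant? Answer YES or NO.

NO

Round 0: 00000✓ 00001✓ 00010✓ 00011✓ 00100✓ 01001✓ 01010✓ 10000✓ 10010✓ 10011✓ 10100✓ 10101✓ 11001✓ 11011✓ 11101✓ 11111✓
Round 1: -0000✓ -0010✓ -0011✓ -0100✓ -1001 0-001 0-010 00-00✓ 000-0✓ 000-1✓ 0000-✓ 0001-✓ 1-011 1-101 10-00✓ 100-0✓ 1001-✓ 1010- 11-01✓ 11-11✓ 110-1✓ 111-1✓
Round 2: -0-00 -00-0 -001- 000-- 11--1
PIs = {-0-00, -00-0, -001-, -1001, 0-001, 0-010, 000--, 1-011, 1-101, 1010-, 11--1}
Coverage chart:
  m0: -0-00,-00-0,000--
  m1: 0-001,000--
  m2: -00-0,-001-,0-010,000--
  m3: -001-,000--
  m4: -0-00 ←essential
  m9: -1001,0-001
  m10: 0-010 ←essential
  m16: -0-00,-00-0
  m18: -00-0,-001-
  m19: -001-,1-011
  m20: -0-00,1010-
  m21: 1-101,1010-
  m25: -1001,11--1
  m27: 1-011,11--1
  m29: 1-101,11--1
  m31: 11--1 ←essential
Essential: -0-00, 0-010, 11--1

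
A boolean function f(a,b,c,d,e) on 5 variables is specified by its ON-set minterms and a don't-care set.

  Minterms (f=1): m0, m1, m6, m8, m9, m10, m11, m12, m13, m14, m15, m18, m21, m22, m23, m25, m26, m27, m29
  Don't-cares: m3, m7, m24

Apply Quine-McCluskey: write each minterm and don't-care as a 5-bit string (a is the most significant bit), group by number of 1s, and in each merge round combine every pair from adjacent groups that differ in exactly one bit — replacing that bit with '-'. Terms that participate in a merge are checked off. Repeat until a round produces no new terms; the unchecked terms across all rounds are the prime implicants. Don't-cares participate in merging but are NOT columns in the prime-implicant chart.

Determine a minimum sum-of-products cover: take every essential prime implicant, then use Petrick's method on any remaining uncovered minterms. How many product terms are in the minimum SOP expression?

6

size-2^0 implicants → 00000(✓)  00001(✓)  00011(✓)  00110(✓)  00111(✓)  01000(✓)  01001(✓)  01010(✓)  01011(✓)  01100(✓)  01101(✓)  01110(✓)  01111(✓)  10010(✓)  10101(✓)  10110(✓)  10111(✓)  11000(✓)  11001(✓)  11010(✓)  11011(✓)  11101(✓)
size-2^1 implicants → -0110(✓)  -0111(✓)  -1000(✓)  -1001(✓)  -1010(✓)  -1011(✓)  -1101(✓)  0-000(✓)  0-001(✓)  0-011(✓)  0-110(✓)  0-111(✓)  00-11(✓)  000-1(✓)  0000-(✓)  0011-(✓)  01-00(✓)  01-01(✓)  01-10(✓)  01-11(✓)  010-0(✓)  010-1(✓)  0100-(✓)  0101-(✓)  011-0(✓)  011-1(✓)  0110-(✓)  0111-(✓)  1-010  1-101  10-10  101-1  1011-(✓)  11-01(✓)  110-0(✓)  110-1(✓)  1100-(✓)  1101-(✓)
size-2^2 implicants → -011-  -1-01  -10-0(✓)  -10-1(✓)  -100-(✓)  -101-(✓)  0--11  0-0-1  0-00-  0-11-  01--0(✓)  01--1(✓)  01-0-(✓)  01-1-(✓)  010--(✓)  011--(✓)  110--(✓)
size-2^3 implicants → -10--  01---
Unchecked terms (primes): -011-, -1-01, -10--, 0--11, 0-0-1, 0-00-, 0-11-, 01---, 1-010, 1-101, 10-10, 101-1
Minterm coverage:
  m0 ⊆ 0-00- [E]
  m1 ⊆ 0-0-1,0-00-
  m6 ⊆ -011-,0-11-
  m8 ⊆ -10--,0-00-,01---
  m9 ⊆ -1-01,-10--,0-0-1,0-00-,01---
  m10 ⊆ -10--,01---
  m11 ⊆ -10--,0--11,0-0-1,01---
  m12 ⊆ 01--- [E]
  m13 ⊆ -1-01,01---
  m14 ⊆ 0-11-,01---
  m15 ⊆ 0--11,0-11-,01---
  m18 ⊆ 1-010,10-10
  m21 ⊆ 1-101,101-1
  m22 ⊆ -011-,10-10
  m23 ⊆ -011-,101-1
  m25 ⊆ -1-01,-10--
  m26 ⊆ -10--,1-010
  m27 ⊆ -10-- [E]
  m29 ⊆ -1-01,1-101
E = {-10--, 0-00-, 01---}
Petrick residual → -011-, 1-010, 1-101
Cover = b'cd + bc' + a'c'd' + a'b + ac'de' + acd'e  |cover|=6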